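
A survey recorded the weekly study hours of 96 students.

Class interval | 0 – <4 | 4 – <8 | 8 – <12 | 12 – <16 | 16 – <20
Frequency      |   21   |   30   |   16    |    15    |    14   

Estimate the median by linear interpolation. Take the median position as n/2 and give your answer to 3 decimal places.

7.600

Cumulative frequencies: 21, 51, 67, 82, 96
n = 96; position = n/2 = 48.
This falls in the class 4 – <8: L = 4, F = 21, f = 30, h = 4.
Median ≈ 4 + ((48 − 21) / 30) × 4 = 7.6000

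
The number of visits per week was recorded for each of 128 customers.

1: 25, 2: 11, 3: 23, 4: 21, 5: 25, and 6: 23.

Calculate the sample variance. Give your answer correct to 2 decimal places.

3.07

Values: 1, 2, 3, 4, 5, 6
n = 128, Σfx = 463, mean = 3.6172
Σfx² = 2065
Σf(x − x̄)² = Σfx² − (Σfx)²/n = 2065 − 463²/128 = 390.2422
Sample variance = 390.2422 / 127 = 3.0728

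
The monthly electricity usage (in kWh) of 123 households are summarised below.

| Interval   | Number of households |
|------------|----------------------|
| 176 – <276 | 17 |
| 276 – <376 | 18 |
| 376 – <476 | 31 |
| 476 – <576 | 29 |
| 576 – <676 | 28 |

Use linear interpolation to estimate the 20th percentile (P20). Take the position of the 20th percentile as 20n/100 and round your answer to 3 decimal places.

Cumulative frequencies: 17, 35, 66, 95, 123
n = 123; position = 20n/100 = 24.6.
This falls in the class 276 – <376: L = 276, F = 17, f = 18, h = 100.
20th percentile ≈ 276 + ((24.6 − 17) / 18) × 100 = 318.2222

318.222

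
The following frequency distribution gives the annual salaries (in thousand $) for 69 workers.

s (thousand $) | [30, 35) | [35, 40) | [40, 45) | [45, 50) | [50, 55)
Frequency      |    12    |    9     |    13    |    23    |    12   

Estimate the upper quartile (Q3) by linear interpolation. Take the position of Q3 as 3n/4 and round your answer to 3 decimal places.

Cumulative frequencies: 12, 21, 34, 57, 69
n = 69; position = 3n/4 = 51.75.
This falls in the class [45, 50): L = 45, F = 34, f = 23, h = 5.
Upper quartile ≈ 45 + ((51.75 − 34) / 23) × 5 = 48.8587

48.859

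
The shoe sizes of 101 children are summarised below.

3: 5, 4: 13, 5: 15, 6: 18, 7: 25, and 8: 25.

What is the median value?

Cumulative frequencies: 5, 18, 33, 51, 76, 101
n = 101, so the median is the value in position (n+1)/2 = 51.
Position 51 falls at value 6.

6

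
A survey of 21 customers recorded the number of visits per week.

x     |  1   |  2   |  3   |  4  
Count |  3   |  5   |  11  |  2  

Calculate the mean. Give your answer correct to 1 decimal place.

2.6

Values: 1, 2, 3, 4
Σfx = 3×1 + 5×2 + 11×3 + 2×4 = 54
n = Σf = 21
Mean = 54 / 21 = 2.5714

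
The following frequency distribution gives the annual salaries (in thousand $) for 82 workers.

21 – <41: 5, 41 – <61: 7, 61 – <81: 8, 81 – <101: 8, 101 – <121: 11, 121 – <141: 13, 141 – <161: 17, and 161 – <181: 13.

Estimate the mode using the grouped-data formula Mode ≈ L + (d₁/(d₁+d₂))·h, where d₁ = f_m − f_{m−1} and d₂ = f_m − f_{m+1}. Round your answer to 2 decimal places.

Modal class: 141 – <161 (highest frequency 17).
d₁ = 17 − 13 = 4, d₂ = 17 − 13 = 4
Mode ≈ 141 + (4/(4+4)) × 20 = 141 + 10.0000 = 151.0000

151.00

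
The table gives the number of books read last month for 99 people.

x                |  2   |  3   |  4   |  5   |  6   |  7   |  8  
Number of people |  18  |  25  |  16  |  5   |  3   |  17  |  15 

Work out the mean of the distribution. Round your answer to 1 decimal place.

4.6

Values: 2, 3, 4, 5, 6, 7, 8
Σfx = 18×2 + 25×3 + 16×4 + 5×5 + 3×6 + 17×7 + 15×8 = 457
n = Σf = 99
Mean = 457 / 99 = 4.6162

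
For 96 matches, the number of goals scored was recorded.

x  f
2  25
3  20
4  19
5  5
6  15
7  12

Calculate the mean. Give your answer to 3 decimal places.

Values: 2, 3, 4, 5, 6, 7
Σfx = 25×2 + 20×3 + 19×4 + 5×5 + 15×6 + 12×7 = 385
n = Σf = 96
Mean = 385 / 96 = 4.0104

4.010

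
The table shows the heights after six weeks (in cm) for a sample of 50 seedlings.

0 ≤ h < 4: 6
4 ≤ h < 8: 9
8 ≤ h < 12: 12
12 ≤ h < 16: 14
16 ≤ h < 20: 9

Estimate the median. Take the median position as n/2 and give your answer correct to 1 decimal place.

Cumulative frequencies: 6, 15, 27, 41, 50
n = 50; position = n/2 = 25.
This falls in the class 8 ≤ h < 12: L = 8, F = 15, f = 12, h = 4.
Median ≈ 8 + ((25 − 15) / 12) × 4 = 11.3333

11.3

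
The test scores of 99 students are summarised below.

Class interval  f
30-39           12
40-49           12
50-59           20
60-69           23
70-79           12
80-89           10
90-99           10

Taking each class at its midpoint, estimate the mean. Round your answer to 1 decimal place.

Midpoints: 34.5, 44.5, 54.5, 64.5, 74.5, 84.5, 94.5
Σfm = 12×34.5 + 12×44.5 + 20×54.5 + 23×64.5 + 12×74.5 + 10×84.5 + 10×94.5 = 6205.5
n = Σf = 99
Mean = 6205.5 / 99 = 62.6818

62.7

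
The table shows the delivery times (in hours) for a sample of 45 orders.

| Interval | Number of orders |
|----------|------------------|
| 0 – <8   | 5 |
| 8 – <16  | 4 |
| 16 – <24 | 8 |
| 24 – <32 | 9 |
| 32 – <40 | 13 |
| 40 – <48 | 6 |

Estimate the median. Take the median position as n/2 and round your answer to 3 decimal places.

28.889

Cumulative frequencies: 5, 9, 17, 26, 39, 45
n = 45; position = n/2 = 22.5.
This falls in the class 24 – <32: L = 24, F = 17, f = 9, h = 8.
Median ≈ 24 + ((22.5 − 17) / 9) × 8 = 28.8889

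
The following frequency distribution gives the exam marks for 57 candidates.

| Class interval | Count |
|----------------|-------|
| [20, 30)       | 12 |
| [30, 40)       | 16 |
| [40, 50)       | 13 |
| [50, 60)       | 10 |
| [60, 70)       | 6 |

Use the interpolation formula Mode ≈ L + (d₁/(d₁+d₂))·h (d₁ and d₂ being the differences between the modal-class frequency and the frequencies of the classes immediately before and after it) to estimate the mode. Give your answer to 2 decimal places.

35.71

Modal class: [30, 40) (highest frequency 16).
d₁ = 16 − 12 = 4, d₂ = 16 − 13 = 3
Mode ≈ 30 + (4/(4+3)) × 10 = 30 + 5.7143 = 35.7143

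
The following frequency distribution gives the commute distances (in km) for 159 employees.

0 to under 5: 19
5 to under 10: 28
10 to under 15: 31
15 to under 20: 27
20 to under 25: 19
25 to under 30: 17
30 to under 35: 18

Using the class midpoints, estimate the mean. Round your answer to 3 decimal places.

Midpoints: 2.5, 7.5, 12.5, 17.5, 22.5, 27.5, 32.5
Σfm = 19×2.5 + 28×7.5 + 31×12.5 + 27×17.5 + 19×22.5 + 17×27.5 + 18×32.5 = 2597.5
n = Σf = 159
Mean = 2597.5 / 159 = 16.3365

16.336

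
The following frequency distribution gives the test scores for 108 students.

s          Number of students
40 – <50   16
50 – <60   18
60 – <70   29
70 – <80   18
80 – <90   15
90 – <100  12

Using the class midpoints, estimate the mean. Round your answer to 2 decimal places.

Midpoints: 45, 55, 65, 75, 85, 95
Σfm = 16×45 + 18×55 + 29×65 + 18×75 + 15×85 + 12×95 = 7360
n = Σf = 108
Mean = 7360 / 108 = 68.1481

68.15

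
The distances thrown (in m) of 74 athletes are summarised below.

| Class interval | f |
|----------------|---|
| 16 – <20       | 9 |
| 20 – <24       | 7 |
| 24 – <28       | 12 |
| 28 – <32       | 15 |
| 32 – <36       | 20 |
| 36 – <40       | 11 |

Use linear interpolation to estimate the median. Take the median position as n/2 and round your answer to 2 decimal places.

Cumulative frequencies: 9, 16, 28, 43, 63, 74
n = 74; position = n/2 = 37.
This falls in the class 28 – <32: L = 28, F = 28, f = 15, h = 4.
Median ≈ 28 + ((37 − 28) / 15) × 4 = 30.4000

30.40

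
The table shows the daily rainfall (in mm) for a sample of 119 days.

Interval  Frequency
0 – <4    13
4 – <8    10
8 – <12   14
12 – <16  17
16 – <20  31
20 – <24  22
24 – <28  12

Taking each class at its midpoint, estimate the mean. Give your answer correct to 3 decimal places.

Midpoints: 2, 6, 10, 14, 18, 22, 26
Σfm = 13×2 + 10×6 + 14×10 + 17×14 + 31×18 + 22×22 + 12×26 = 1818
n = Σf = 119
Mean = 1818 / 119 = 15.2773

15.277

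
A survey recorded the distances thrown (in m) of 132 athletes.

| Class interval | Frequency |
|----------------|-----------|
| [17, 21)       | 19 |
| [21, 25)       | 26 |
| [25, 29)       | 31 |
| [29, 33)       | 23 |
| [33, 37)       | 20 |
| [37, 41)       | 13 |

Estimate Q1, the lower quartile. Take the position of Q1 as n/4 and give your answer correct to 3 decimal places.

23.154

Cumulative frequencies: 19, 45, 76, 99, 119, 132
n = 132; position = n/4 = 33.
This falls in the class [21, 25): L = 21, F = 19, f = 26, h = 4.
Lower quartile ≈ 21 + ((33 − 19) / 26) × 4 = 23.1538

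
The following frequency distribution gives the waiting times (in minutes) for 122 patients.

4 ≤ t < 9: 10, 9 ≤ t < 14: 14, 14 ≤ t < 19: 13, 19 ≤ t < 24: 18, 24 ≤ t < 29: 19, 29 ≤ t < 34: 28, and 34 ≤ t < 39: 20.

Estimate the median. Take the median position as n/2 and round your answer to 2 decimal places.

Cumulative frequencies: 10, 24, 37, 55, 74, 102, 122
n = 122; position = n/2 = 61.
This falls in the class 24 ≤ t < 29: L = 24, F = 55, f = 19, h = 5.
Median ≈ 24 + ((61 − 55) / 19) × 5 = 25.5789

25.58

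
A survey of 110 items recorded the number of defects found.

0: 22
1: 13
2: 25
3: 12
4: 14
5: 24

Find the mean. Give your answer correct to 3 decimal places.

Values: 0, 1, 2, 3, 4, 5
Σfx = 22×0 + 13×1 + 25×2 + 12×3 + 14×4 + 24×5 = 275
n = Σf = 110
Mean = 275 / 110 = 2.5000

2.500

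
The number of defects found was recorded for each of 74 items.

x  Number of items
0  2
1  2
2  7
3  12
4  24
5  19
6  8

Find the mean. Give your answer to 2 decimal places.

3.93

Values: 0, 1, 2, 3, 4, 5, 6
Σfx = 2×0 + 2×1 + 7×2 + 12×3 + 24×4 + 19×5 + 8×6 = 291
n = Σf = 74
Mean = 291 / 74 = 3.9324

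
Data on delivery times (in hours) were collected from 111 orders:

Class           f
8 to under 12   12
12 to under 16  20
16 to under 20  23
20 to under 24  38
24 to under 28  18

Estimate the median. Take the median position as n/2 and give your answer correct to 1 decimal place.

20.1

Cumulative frequencies: 12, 32, 55, 93, 111
n = 111; position = n/2 = 55.5.
This falls in the class 20 to under 24: L = 20, F = 55, f = 38, h = 4.
Median ≈ 20 + ((55.5 − 55) / 38) × 4 = 20.0526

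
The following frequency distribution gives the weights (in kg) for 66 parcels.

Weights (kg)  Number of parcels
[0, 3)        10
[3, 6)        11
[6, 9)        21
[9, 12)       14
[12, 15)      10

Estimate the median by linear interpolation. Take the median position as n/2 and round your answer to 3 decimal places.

7.714

Cumulative frequencies: 10, 21, 42, 56, 66
n = 66; position = n/2 = 33.
This falls in the class [6, 9): L = 6, F = 21, f = 21, h = 3.
Median ≈ 6 + ((33 − 21) / 21) × 3 = 7.7143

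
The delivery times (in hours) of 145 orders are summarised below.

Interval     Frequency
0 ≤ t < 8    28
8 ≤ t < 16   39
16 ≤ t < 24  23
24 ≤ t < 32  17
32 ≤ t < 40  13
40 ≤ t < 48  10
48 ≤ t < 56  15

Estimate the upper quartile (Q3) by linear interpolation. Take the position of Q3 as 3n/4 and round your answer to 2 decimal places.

Cumulative frequencies: 28, 67, 90, 107, 120, 130, 145
n = 145; position = 3n/4 = 108.75.
This falls in the class 32 ≤ t < 40: L = 32, F = 107, f = 13, h = 8.
Upper quartile ≈ 32 + ((108.75 − 107) / 13) × 8 = 33.0769

33.08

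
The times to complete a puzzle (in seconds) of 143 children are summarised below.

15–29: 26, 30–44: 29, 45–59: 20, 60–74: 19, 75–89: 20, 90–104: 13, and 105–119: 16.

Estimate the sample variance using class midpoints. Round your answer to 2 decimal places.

885.93

Midpoints: 22, 37, 52, 67, 82, 97, 112
n = 143, Σfm = 8651, mean = 60.4965
Σfm² = 649157
Σf(m − x̄)² = Σfm² − (Σfm)²/n = 649157 − 8651²/143 = 125801.7483
Sample variance = 125801.7483 / 142 = 885.9278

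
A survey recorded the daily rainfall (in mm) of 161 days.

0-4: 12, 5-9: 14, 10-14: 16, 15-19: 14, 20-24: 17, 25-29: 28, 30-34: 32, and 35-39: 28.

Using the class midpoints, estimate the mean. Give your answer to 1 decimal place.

23.2

Midpoints: 2, 7, 12, 17, 22, 27, 32, 37
Σfm = 12×2 + 14×7 + 16×12 + 14×17 + 17×22 + 28×27 + 32×32 + 28×37 = 3742
n = Σf = 161
Mean = 3742 / 161 = 23.2422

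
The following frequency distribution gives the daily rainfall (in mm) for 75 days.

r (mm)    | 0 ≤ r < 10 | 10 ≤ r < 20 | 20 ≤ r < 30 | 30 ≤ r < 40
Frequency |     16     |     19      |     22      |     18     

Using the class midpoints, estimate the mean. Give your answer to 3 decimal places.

20.600

Midpoints: 5, 15, 25, 35
Σfm = 16×5 + 19×15 + 22×25 + 18×35 = 1545
n = Σf = 75
Mean = 1545 / 75 = 20.6000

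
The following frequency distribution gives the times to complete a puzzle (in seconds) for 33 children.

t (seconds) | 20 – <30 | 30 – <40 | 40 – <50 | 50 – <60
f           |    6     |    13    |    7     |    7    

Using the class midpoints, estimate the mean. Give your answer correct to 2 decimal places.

39.55

Midpoints: 25, 35, 45, 55
Σfm = 6×25 + 13×35 + 7×45 + 7×55 = 1305
n = Σf = 33
Mean = 1305 / 33 = 39.5455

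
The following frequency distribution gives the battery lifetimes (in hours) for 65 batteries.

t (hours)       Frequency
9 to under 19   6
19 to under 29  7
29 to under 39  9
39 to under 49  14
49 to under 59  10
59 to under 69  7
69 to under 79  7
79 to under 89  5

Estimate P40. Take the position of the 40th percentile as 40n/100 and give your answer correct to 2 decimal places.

41.86

Cumulative frequencies: 6, 13, 22, 36, 46, 53, 60, 65
n = 65; position = 40n/100 = 26.
This falls in the class 39 to under 49: L = 39, F = 22, f = 14, h = 10.
40th percentile ≈ 39 + ((26 − 22) / 14) × 10 = 41.8571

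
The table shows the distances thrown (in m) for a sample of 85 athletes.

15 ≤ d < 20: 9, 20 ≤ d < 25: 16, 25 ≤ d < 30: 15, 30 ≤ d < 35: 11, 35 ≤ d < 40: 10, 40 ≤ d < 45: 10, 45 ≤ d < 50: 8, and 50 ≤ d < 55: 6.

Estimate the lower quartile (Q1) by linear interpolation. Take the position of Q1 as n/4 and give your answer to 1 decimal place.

Cumulative frequencies: 9, 25, 40, 51, 61, 71, 79, 85
n = 85; position = n/4 = 21.25.
This falls in the class 20 ≤ d < 25: L = 20, F = 9, f = 16, h = 5.
Lower quartile ≈ 20 + ((21.25 − 9) / 16) × 5 = 23.8281

23.8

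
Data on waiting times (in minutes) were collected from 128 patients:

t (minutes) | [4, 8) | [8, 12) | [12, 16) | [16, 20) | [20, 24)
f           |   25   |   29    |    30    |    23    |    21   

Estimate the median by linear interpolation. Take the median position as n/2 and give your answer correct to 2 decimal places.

Cumulative frequencies: 25, 54, 84, 107, 128
n = 128; position = n/2 = 64.
This falls in the class [12, 16): L = 12, F = 54, f = 30, h = 4.
Median ≈ 12 + ((64 − 54) / 30) × 4 = 13.3333

13.33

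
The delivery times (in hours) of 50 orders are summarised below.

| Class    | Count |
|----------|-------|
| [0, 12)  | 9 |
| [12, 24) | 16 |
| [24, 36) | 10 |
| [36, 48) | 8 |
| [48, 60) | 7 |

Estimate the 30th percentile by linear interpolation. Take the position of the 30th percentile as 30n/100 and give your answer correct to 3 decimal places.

Cumulative frequencies: 9, 25, 35, 43, 50
n = 50; position = 30n/100 = 15.
This falls in the class [12, 24): L = 12, F = 9, f = 16, h = 12.
30th percentile ≈ 12 + ((15 − 9) / 16) × 12 = 16.5000

16.500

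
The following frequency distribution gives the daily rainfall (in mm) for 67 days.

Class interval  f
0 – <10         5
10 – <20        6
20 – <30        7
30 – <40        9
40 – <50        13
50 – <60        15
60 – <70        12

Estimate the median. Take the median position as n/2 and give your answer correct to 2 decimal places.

Cumulative frequencies: 5, 11, 18, 27, 40, 55, 67
n = 67; position = n/2 = 33.5.
This falls in the class 40 – <50: L = 40, F = 27, f = 13, h = 10.
Median ≈ 40 + ((33.5 − 27) / 13) × 10 = 45.0000

45.00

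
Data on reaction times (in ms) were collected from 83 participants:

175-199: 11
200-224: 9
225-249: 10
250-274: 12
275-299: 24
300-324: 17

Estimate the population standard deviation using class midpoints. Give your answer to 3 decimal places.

42.235

Midpoints: 187, 212, 237, 262, 287, 312
n = 83, Σfm = 21671, mean = 261.0964
Σfm² = 5806277
Σf(m − x̄)² = Σfm² − (Σfm)²/n = 5806277 − 21671²/83 = 148057.2289
Population variance = 148057.2289 / 83 = 1783.8220
Standard deviation = √1783.8220 = 42.2353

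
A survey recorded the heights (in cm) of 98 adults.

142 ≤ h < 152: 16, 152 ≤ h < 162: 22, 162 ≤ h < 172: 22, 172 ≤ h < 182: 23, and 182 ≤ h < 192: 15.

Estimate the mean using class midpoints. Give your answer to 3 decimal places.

Midpoints: 147, 157, 167, 177, 187
Σfm = 16×147 + 22×157 + 22×167 + 23×177 + 15×187 = 16356
n = Σf = 98
Mean = 16356 / 98 = 166.8980

166.898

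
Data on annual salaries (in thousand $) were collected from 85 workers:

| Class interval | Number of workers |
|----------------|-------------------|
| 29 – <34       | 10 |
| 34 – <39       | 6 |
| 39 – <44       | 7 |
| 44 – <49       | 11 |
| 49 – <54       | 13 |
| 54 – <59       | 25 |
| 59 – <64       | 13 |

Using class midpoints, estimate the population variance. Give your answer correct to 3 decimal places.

Midpoints: 31.5, 36.5, 41.5, 46.5, 51.5, 56.5, 61.5
n = 85, Σfm = 4217.5, mean = 49.6176
Σfm² = 217211.25
Σf(m − x̄)² = Σfm² − (Σfm)²/n = 217211.25 − 4217.5²/85 = 7948.8235
Population variance = 7948.8235 / 85 = 93.5156

93.516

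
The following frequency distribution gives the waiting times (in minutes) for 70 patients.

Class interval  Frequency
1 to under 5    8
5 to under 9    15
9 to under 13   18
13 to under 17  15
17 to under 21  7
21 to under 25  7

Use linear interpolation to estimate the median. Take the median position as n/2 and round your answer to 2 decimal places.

Cumulative frequencies: 8, 23, 41, 56, 63, 70
n = 70; position = n/2 = 35.
This falls in the class 9 to under 13: L = 9, F = 23, f = 18, h = 4.
Median ≈ 9 + ((35 − 23) / 18) × 4 = 11.6667

11.67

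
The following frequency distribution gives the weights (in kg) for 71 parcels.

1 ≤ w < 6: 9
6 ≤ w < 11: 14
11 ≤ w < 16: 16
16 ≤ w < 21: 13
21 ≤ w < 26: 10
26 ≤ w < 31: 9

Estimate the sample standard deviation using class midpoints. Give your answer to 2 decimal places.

7.86

Midpoints: 3.5, 8.5, 13.5, 18.5, 23.5, 28.5
n = 71, Σfm = 1098.5, mean = 15.4718
Σfm² = 21319.75
Σf(m − x̄)² = Σfm² − (Σfm)²/n = 21319.75 − 1098.5²/71 = 4323.9437
Sample variance = 4323.9437 / 70 = 61.7706
Standard deviation = √61.7706 = 7.8594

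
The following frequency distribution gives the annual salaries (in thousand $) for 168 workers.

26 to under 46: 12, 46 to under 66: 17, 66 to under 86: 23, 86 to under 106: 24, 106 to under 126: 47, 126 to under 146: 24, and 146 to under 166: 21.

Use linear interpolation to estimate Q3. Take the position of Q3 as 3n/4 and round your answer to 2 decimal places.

128.50

Cumulative frequencies: 12, 29, 52, 76, 123, 147, 168
n = 168; position = 3n/4 = 126.
This falls in the class 126 to under 146: L = 126, F = 123, f = 24, h = 20.
Upper quartile ≈ 126 + ((126 − 123) / 24) × 20 = 128.5000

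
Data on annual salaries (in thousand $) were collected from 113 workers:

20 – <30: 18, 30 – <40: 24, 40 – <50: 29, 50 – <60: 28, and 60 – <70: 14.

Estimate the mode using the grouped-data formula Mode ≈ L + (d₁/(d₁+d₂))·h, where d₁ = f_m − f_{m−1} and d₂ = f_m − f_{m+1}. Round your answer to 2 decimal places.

Modal class: 40 – <50 (highest frequency 29).
d₁ = 29 − 24 = 5, d₂ = 29 − 28 = 1
Mode ≈ 40 + (5/(5+1)) × 10 = 40 + 8.3333 = 48.3333

48.33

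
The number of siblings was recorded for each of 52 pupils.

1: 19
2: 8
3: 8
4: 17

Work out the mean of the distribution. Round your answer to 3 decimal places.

Values: 1, 2, 3, 4
Σfx = 19×1 + 8×2 + 8×3 + 17×4 = 127
n = Σf = 52
Mean = 127 / 52 = 2.4423

2.442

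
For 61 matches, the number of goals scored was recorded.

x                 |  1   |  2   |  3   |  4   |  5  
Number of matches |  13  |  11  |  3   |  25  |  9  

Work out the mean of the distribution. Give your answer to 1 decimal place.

3.1

Values: 1, 2, 3, 4, 5
Σfx = 13×1 + 11×2 + 3×3 + 25×4 + 9×5 = 189
n = Σf = 61
Mean = 189 / 61 = 3.0984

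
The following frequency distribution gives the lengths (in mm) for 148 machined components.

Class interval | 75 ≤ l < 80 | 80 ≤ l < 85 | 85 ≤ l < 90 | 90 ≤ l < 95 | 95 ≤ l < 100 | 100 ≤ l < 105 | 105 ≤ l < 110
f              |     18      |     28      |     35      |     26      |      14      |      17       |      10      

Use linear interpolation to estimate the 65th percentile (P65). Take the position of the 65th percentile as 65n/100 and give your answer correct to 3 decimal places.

92.923

Cumulative frequencies: 18, 46, 81, 107, 121, 138, 148
n = 148; position = 65n/100 = 96.2.
This falls in the class 90 ≤ l < 95: L = 90, F = 81, f = 26, h = 5.
65th percentile ≈ 90 + ((96.2 − 81) / 26) × 5 = 92.9231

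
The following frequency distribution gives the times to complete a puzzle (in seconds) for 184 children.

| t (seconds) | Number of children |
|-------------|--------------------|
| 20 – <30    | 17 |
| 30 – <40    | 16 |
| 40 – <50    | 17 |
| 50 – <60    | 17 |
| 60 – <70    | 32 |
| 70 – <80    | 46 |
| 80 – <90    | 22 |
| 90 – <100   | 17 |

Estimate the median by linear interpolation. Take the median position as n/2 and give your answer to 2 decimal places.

67.81

Cumulative frequencies: 17, 33, 50, 67, 99, 145, 167, 184
n = 184; position = n/2 = 92.
This falls in the class 60 – <70: L = 60, F = 67, f = 32, h = 10.
Median ≈ 60 + ((92 − 67) / 32) × 10 = 67.8125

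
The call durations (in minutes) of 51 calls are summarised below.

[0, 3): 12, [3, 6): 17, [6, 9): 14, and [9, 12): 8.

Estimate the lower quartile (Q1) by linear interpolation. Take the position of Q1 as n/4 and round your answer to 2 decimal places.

Cumulative frequencies: 12, 29, 43, 51
n = 51; position = n/4 = 12.75.
This falls in the class [3, 6): L = 3, F = 12, f = 17, h = 3.
Lower quartile ≈ 3 + ((12.75 − 12) / 17) × 3 = 3.1324

3.13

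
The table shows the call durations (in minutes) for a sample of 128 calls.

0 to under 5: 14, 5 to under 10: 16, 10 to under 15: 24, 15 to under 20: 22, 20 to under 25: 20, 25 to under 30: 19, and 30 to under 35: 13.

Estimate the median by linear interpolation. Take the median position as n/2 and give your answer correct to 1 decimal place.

17.3

Cumulative frequencies: 14, 30, 54, 76, 96, 115, 128
n = 128; position = n/2 = 64.
This falls in the class 15 to under 20: L = 15, F = 54, f = 22, h = 5.
Median ≈ 15 + ((64 − 54) / 22) × 5 = 17.2727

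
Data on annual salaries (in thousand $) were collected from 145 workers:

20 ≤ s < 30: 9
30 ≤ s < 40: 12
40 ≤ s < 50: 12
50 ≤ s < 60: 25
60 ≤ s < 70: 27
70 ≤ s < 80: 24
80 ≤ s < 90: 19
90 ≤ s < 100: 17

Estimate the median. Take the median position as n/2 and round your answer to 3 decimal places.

65.370

Cumulative frequencies: 9, 21, 33, 58, 85, 109, 128, 145
n = 145; position = n/2 = 72.5.
This falls in the class 60 ≤ s < 70: L = 60, F = 58, f = 27, h = 10.
Median ≈ 60 + ((72.5 − 58) / 27) × 10 = 65.3704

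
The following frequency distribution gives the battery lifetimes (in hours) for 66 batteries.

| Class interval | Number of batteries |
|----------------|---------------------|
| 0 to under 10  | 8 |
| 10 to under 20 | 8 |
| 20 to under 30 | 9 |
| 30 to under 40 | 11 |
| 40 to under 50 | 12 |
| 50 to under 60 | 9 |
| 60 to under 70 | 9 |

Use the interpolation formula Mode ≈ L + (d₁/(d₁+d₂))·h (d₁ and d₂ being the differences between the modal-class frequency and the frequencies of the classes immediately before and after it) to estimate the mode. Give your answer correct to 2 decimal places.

42.50

Modal class: 40 to under 50 (highest frequency 12).
d₁ = 12 − 11 = 1, d₂ = 12 − 9 = 3
Mode ≈ 40 + (1/(1+3)) × 10 = 40 + 2.5000 = 42.5000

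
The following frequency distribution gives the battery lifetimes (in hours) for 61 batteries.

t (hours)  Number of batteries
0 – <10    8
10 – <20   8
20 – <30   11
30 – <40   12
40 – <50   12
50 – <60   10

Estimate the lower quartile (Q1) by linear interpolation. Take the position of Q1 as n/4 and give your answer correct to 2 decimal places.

19.06

Cumulative frequencies: 8, 16, 27, 39, 51, 61
n = 61; position = n/4 = 15.25.
This falls in the class 10 – <20: L = 10, F = 8, f = 8, h = 10.
Lower quartile ≈ 10 + ((15.25 − 8) / 8) × 10 = 19.0625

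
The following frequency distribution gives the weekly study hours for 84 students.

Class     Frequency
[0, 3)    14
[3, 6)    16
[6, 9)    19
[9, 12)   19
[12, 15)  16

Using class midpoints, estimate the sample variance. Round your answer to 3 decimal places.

Midpoints: 1.5, 4.5, 7.5, 10.5, 13.5
n = 84, Σfm = 651, mean = 7.7500
Σfm² = 6435
Σf(m − x̄)² = Σfm² − (Σfm)²/n = 6435 − 651²/84 = 1389.7500
Sample variance = 1389.7500 / 83 = 16.7440

16.744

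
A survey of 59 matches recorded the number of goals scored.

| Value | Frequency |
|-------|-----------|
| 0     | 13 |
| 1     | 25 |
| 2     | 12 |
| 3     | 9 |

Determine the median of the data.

Cumulative frequencies: 13, 38, 50, 59
n = 59, so the median is the value in position (n+1)/2 = 30.
Position 30 falls at value 1.

1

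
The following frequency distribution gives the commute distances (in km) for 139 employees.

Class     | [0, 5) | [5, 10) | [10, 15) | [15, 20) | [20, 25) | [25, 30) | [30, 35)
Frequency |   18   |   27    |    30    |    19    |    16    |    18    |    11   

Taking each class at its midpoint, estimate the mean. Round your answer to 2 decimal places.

Midpoints: 2.5, 7.5, 12.5, 17.5, 22.5, 27.5, 32.5
Σfm = 18×2.5 + 27×7.5 + 30×12.5 + 19×17.5 + 16×22.5 + 18×27.5 + 11×32.5 = 2167.5
n = Σf = 139
Mean = 2167.5 / 139 = 15.5935

15.59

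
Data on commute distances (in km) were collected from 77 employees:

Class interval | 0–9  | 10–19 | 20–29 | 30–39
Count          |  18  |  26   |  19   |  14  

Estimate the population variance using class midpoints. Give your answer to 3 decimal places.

106.595

Midpoints: 4.5, 14.5, 24.5, 34.5
n = 77, Σfm = 1406.5, mean = 18.2662
Σfm² = 33899.25
Σf(m − x̄)² = Σfm² − (Σfm)²/n = 33899.25 − 1406.5²/77 = 8207.7922
Population variance = 8207.7922 / 77 = 106.5947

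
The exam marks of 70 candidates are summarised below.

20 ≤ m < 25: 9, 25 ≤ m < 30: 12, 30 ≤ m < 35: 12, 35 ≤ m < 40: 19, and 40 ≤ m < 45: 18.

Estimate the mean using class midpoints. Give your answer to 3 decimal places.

Midpoints: 22.5, 27.5, 32.5, 37.5, 42.5
Σfm = 9×22.5 + 12×27.5 + 12×32.5 + 19×37.5 + 18×42.5 = 2400
n = Σf = 70
Mean = 2400 / 70 = 34.2857

34.286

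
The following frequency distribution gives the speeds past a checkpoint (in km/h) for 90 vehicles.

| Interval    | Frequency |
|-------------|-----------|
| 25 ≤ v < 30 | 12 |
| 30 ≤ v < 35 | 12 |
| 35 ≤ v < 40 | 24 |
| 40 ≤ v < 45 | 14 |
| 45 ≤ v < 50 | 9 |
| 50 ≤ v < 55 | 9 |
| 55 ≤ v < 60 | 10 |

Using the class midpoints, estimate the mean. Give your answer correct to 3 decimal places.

41.000

Midpoints: 27.5, 32.5, 37.5, 42.5, 47.5, 52.5, 57.5
Σfm = 12×27.5 + 12×32.5 + 24×37.5 + 14×42.5 + 9×47.5 + 9×52.5 + 10×57.5 = 3690
n = Σf = 90
Mean = 3690 / 90 = 41.0000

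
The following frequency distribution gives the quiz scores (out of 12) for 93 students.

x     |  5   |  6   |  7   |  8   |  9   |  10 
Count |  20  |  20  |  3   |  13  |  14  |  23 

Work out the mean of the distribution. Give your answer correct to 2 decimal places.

Values: 5, 6, 7, 8, 9, 10
Σfx = 20×5 + 20×6 + 3×7 + 13×8 + 14×9 + 23×10 = 701
n = Σf = 93
Mean = 701 / 93 = 7.5376

7.54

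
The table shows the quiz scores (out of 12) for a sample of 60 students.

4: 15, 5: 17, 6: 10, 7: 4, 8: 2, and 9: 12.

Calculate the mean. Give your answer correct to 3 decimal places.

5.950

Values: 4, 5, 6, 7, 8, 9
Σfx = 15×4 + 17×5 + 10×6 + 4×7 + 2×8 + 12×9 = 357
n = Σf = 60
Mean = 357 / 60 = 5.9500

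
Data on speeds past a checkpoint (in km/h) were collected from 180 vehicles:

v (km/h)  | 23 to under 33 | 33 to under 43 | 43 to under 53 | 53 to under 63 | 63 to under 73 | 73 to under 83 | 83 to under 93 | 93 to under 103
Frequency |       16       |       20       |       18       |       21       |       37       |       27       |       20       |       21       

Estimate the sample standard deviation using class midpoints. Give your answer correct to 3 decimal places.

21.280

Midpoints: 28, 38, 48, 58, 68, 78, 88, 98
n = 180, Σfm = 11730, mean = 65.1667
Σfm² = 845460
Σf(m − x̄)² = Σfm² − (Σfm)²/n = 845460 − 11730²/180 = 81055.0000
Sample variance = 81055.0000 / 179 = 452.8212
Standard deviation = √452.8212 = 21.2796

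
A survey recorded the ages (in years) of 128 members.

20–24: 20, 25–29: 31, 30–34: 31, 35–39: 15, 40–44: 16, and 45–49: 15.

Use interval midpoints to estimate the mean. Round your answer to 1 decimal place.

32.8

Midpoints: 22, 27, 32, 37, 42, 47
Σfm = 20×22 + 31×27 + 31×32 + 15×37 + 16×42 + 15×47 = 4201
n = Σf = 128
Mean = 4201 / 128 = 32.8203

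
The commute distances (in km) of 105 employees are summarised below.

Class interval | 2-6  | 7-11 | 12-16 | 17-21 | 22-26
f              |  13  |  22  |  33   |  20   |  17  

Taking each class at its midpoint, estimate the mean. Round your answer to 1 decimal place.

14.3

Midpoints: 4, 9, 14, 19, 24
Σfm = 13×4 + 22×9 + 33×14 + 20×19 + 17×24 = 1500
n = Σf = 105
Mean = 1500 / 105 = 14.2857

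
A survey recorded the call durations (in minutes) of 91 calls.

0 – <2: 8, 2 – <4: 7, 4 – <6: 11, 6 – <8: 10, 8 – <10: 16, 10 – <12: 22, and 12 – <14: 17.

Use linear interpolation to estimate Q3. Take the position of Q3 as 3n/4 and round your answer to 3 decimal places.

11.477

Cumulative frequencies: 8, 15, 26, 36, 52, 74, 91
n = 91; position = 3n/4 = 68.25.
This falls in the class 10 – <12: L = 10, F = 52, f = 22, h = 2.
Upper quartile ≈ 10 + ((68.25 − 52) / 22) × 2 = 11.4773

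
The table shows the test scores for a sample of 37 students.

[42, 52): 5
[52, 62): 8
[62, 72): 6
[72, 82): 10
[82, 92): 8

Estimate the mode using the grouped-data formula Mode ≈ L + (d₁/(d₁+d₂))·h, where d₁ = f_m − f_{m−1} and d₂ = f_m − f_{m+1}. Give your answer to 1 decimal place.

Modal class: [72, 82) (highest frequency 10).
d₁ = 10 − 6 = 4, d₂ = 10 − 8 = 2
Mode ≈ 72 + (4/(4+2)) × 10 = 72 + 6.6667 = 78.6667

78.7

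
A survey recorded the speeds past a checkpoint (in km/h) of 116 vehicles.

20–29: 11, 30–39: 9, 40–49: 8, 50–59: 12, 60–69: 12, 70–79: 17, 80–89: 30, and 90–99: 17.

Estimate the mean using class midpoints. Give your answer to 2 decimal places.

67.00

Midpoints: 24.5, 34.5, 44.5, 54.5, 64.5, 74.5, 84.5, 94.5
Σfm = 11×24.5 + 9×34.5 + 8×44.5 + 12×54.5 + 12×64.5 + 17×74.5 + 30×84.5 + 17×94.5 = 7772
n = Σf = 116
Mean = 7772 / 116 = 67.0000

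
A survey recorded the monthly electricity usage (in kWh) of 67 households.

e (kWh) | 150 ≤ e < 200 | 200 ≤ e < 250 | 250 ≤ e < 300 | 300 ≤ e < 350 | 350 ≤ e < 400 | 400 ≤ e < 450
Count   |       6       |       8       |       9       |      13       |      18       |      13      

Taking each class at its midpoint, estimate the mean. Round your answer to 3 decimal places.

325.746

Midpoints: 175, 225, 275, 325, 375, 425
Σfm = 6×175 + 8×225 + 9×275 + 13×325 + 18×375 + 13×425 = 21825
n = Σf = 67
Mean = 21825 / 67 = 325.7463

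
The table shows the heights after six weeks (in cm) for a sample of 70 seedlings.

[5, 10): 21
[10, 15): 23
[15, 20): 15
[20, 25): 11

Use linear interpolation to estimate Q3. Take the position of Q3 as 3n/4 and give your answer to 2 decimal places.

17.83

Cumulative frequencies: 21, 44, 59, 70
n = 70; position = 3n/4 = 52.5.
This falls in the class [15, 20): L = 15, F = 44, f = 15, h = 5.
Upper quartile ≈ 15 + ((52.5 − 44) / 15) × 5 = 17.8333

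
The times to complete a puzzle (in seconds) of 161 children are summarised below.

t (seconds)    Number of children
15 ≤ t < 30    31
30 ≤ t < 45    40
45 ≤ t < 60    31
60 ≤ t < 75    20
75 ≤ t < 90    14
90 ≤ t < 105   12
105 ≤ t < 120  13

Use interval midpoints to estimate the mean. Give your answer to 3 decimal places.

Midpoints: 22.5, 37.5, 52.5, 67.5, 82.5, 97.5, 112.5
Σfm = 31×22.5 + 40×37.5 + 31×52.5 + 20×67.5 + 14×82.5 + 12×97.5 + 13×112.5 = 8962.5
n = Σf = 161
Mean = 8962.5 / 161 = 55.6677

55.668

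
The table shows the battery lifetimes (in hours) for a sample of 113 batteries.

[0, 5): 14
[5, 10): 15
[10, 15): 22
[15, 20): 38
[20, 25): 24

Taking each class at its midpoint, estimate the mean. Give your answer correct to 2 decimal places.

Midpoints: 2.5, 7.5, 12.5, 17.5, 22.5
Σfm = 14×2.5 + 15×7.5 + 22×12.5 + 38×17.5 + 24×22.5 = 1627.5
n = Σf = 113
Mean = 1627.5 / 113 = 14.4027

14.40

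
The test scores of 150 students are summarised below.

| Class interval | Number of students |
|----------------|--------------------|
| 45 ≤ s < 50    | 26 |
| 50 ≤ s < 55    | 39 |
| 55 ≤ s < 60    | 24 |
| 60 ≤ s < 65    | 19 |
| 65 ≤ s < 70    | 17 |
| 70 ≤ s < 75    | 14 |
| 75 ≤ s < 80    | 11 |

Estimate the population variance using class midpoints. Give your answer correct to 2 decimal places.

Midpoints: 47.5, 52.5, 57.5, 62.5, 67.5, 72.5, 77.5
n = 150, Σfm = 8865, mean = 59.1000
Σfm² = 536837.5
Σf(m − x̄)² = Σfm² − (Σfm)²/n = 536837.5 − 8865²/150 = 12916.0000
Population variance = 12916.0000 / 150 = 86.1067

86.11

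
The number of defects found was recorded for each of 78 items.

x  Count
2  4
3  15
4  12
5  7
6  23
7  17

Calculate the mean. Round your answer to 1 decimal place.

Values: 2, 3, 4, 5, 6, 7
Σfx = 4×2 + 15×3 + 12×4 + 7×5 + 23×6 + 17×7 = 393
n = Σf = 78
Mean = 393 / 78 = 5.0385

5.0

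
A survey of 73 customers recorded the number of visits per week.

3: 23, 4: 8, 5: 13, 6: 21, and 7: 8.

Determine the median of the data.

Cumulative frequencies: 23, 31, 44, 65, 73
n = 73, so the median is the value in position (n+1)/2 = 37.
Position 37 falls at value 5.

5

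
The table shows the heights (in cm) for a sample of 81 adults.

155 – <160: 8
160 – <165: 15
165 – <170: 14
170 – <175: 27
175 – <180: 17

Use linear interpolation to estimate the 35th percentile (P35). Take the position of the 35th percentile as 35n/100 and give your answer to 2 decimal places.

Cumulative frequencies: 8, 23, 37, 64, 81
n = 81; position = 35n/100 = 28.35.
This falls in the class 165 – <170: L = 165, F = 23, f = 14, h = 5.
35th percentile ≈ 165 + ((28.35 − 23) / 14) × 5 = 166.9107

166.91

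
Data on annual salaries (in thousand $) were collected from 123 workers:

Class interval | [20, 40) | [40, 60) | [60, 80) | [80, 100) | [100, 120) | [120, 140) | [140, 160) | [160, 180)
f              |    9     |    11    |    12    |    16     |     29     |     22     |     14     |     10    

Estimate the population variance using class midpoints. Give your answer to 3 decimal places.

1522.480

Midpoints: 30, 50, 70, 90, 110, 130, 150, 170
n = 123, Σfm = 12950, mean = 105.2846
Σfm² = 1550700
Σf(m − x̄)² = Σfm² − (Σfm)²/n = 1550700 − 12950²/123 = 187265.0407
Population variance = 187265.0407 / 123 = 1522.4800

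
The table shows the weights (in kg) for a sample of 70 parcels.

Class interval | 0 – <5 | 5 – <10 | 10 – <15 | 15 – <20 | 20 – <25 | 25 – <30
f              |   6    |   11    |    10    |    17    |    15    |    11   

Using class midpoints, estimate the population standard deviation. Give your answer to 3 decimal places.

Midpoints: 2.5, 7.5, 12.5, 17.5, 22.5, 27.5
n = 70, Σfm = 1160, mean = 16.5714
Σfm² = 23337.5
Σf(m − x̄)² = Σfm² − (Σfm)²/n = 23337.5 − 1160²/70 = 4114.6429
Population variance = 4114.6429 / 70 = 58.7806
Standard deviation = √58.7806 = 7.6669

7.667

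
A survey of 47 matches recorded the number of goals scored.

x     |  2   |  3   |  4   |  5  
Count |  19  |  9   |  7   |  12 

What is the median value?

Cumulative frequencies: 19, 28, 35, 47
n = 47, so the median is the value in position (n+1)/2 = 24.
Position 24 falls at value 3.

3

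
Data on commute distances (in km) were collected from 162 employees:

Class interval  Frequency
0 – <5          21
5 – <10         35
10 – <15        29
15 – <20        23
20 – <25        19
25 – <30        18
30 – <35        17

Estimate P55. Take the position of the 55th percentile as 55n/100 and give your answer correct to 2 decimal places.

Cumulative frequencies: 21, 56, 85, 108, 127, 145, 162
n = 162; position = 55n/100 = 89.1.
This falls in the class 15 – <20: L = 15, F = 85, f = 23, h = 5.
55th percentile ≈ 15 + ((89.1 − 85) / 23) × 5 = 15.8913

15.89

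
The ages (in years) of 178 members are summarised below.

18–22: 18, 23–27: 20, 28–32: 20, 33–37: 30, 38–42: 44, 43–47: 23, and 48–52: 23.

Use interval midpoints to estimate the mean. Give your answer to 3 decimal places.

36.264

Midpoints: 20, 25, 30, 35, 40, 45, 50
Σfm = 18×20 + 20×25 + 20×30 + 30×35 + 44×40 + 23×45 + 23×50 = 6455
n = Σf = 178
Mean = 6455 / 178 = 36.2640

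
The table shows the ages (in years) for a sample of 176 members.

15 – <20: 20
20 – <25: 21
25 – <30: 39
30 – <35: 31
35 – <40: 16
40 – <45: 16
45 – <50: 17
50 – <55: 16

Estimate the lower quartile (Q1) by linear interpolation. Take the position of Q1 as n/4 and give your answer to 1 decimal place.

25.4

Cumulative frequencies: 20, 41, 80, 111, 127, 143, 160, 176
n = 176; position = n/4 = 44.
This falls in the class 25 – <30: L = 25, F = 41, f = 39, h = 5.
Lower quartile ≈ 25 + ((44 − 41) / 39) × 5 = 25.3846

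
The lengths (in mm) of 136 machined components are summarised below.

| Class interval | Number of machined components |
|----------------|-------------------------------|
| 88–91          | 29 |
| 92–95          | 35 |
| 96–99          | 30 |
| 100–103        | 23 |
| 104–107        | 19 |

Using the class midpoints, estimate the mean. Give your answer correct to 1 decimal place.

Midpoints: 89.5, 93.5, 97.5, 101.5, 105.5
Σfm = 29×89.5 + 35×93.5 + 30×97.5 + 23×101.5 + 19×105.5 = 13132
n = Σf = 136
Mean = 13132 / 136 = 96.5588

96.6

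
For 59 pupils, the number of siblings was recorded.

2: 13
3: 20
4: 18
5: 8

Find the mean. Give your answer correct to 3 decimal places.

Values: 2, 3, 4, 5
Σfx = 13×2 + 20×3 + 18×4 + 8×5 = 198
n = Σf = 59
Mean = 198 / 59 = 3.3559

3.356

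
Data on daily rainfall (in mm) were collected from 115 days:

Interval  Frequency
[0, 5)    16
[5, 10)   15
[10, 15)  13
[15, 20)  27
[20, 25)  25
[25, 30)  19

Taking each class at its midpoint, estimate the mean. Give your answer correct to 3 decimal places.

16.283

Midpoints: 2.5, 7.5, 12.5, 17.5, 22.5, 27.5
Σfm = 16×2.5 + 15×7.5 + 13×12.5 + 27×17.5 + 25×22.5 + 19×27.5 = 1872.5
n = Σf = 115
Mean = 1872.5 / 115 = 16.2826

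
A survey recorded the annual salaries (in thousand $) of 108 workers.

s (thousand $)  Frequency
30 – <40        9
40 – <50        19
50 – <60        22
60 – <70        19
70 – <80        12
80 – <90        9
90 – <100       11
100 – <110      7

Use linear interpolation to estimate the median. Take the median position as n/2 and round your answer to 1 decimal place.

Cumulative frequencies: 9, 28, 50, 69, 81, 90, 101, 108
n = 108; position = n/2 = 54.
This falls in the class 60 – <70: L = 60, F = 50, f = 19, h = 10.
Median ≈ 60 + ((54 − 50) / 19) × 10 = 62.1053

62.1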